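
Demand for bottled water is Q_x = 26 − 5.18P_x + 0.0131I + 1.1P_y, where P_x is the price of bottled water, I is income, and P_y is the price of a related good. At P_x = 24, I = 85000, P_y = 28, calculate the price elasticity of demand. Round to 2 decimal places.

-0.12

Q_x = 26 − 5.18(24) + 0.0131(85000) + 1.1(28) = 26 − 124.32 + 1113.5 + 30.8 = 1045.98.
∂Q_x/∂P_x = −5.18, so E_p = (−5.18)·(24/1045.98) ≈ -0.12.
|E_p| < 1: demand is inelastic.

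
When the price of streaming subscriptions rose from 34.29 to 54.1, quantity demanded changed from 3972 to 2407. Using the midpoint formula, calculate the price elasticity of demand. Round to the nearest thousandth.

-1.095

%ΔQ = (2407 − 3972)/[(3972 + 2407)/2] = -1565/3189.5 ≈ -0.4907.
%Δp = (54.1 − 34.29)/[(34.29 + 54.1)/2] = 19.81/44.195 ≈ 0.4482.
Arc elasticity E = %ΔQ/%Δp ≈ -0.4907/0.4482 ≈ -1.095.
|E| > 1: demand is elastic over this range.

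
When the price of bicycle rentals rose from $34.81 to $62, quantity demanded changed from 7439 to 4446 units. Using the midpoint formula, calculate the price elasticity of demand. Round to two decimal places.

-0.90

%Δq = (4446 − 7439)/[(7439 + 4446)/2] = -2993/5942.5 ≈ -0.5037.
%Δp = (62 − 34.81)/[(34.81 + 62)/2] = 27.19/48.405 ≈ 0.5617.
Arc elasticity E = %Δq/%Δp ≈ -0.5037/0.5617 ≈ -0.90.
|E| < 1: demand is inelastic over this range.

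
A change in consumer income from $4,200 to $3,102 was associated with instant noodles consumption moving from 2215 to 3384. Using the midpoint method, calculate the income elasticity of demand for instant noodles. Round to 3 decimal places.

-1.388

%ΔQ = (3384 − 2215)/[(2215+3384)/2] = 1169/2799.5 ≈ 0.4176.
%ΔI = (3,102 − 4,200)/[(4,200+3,102)/2] = -1098/3651 ≈ -0.3007.
E_I = %ΔQ/%ΔI ≈ -1.388.
E_I < 0: inferior good.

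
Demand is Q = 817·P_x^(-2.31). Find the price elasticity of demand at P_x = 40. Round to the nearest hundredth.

For a Cobb–Douglas (constant-elasticity) form Q = A·P_x^α·…, the elasticity with respect to P_x equals the exponent α at every point.
Here the exponent on P_x is -2.31, so the price elasticity of demand is -2.31.

-2.31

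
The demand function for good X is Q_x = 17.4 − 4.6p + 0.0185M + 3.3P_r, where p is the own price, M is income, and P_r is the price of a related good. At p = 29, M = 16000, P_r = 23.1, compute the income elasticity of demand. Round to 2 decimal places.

Evaluating quantity at (p, M, P_r) gives Q_x = 17.4 − 4.6(29) + 0.0185(16000) + 3.3(23.1) = 17.4 − 133.4 + 296 + 76.23 = 256.23.
∂Q_x/∂M = +0.0185, so E_I = 0.0185·(16000/256.23) ≈ 1.16.
E_I > 1: normal good (luxury).

1.16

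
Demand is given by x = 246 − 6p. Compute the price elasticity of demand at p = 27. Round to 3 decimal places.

-1.929

At p = 27, x = 84.
dx/dp = −6.
Point elasticity E = (dx/dp)·(p/x) = -6 × 27/84 ≈ -1.929.
|E| > 1, so demand is elastic at this price.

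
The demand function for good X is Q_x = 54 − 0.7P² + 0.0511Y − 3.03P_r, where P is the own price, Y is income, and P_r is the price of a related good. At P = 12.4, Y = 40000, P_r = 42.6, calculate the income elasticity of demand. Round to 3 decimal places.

At the given point, Q_x = 54 − 0.7(12.4)² + 0.0511(40000) − 3.03(42.6) = 54 − 107.632 + 2044 − 129.078 = 1861.29.
∂Q_x/∂Y = +0.0511, so E_I = 0.0511·(40000/1861.29) ≈ 1.098.
E_I > 1: normal good (luxury).

1.098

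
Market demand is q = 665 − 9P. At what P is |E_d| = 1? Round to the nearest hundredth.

For linear demand q = a − bP, E = −bP/(a − bP). |E| = 1 ⇒ bP = a − bP ⇒ P = a/(2b).
P = 665/(2·9) ≈ 36.94.

36.94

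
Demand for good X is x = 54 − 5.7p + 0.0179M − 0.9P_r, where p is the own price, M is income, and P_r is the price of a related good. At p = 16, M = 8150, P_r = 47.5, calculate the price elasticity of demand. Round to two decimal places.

Evaluating quantity at (p, M, P_r) gives x = 54 − 5.7(16) + 0.0179(8150) − 0.9(47.5) = 54 − 91.2 + 145.885 − 42.75 = 65.935.
∂x/∂p = −5.7, so E_p = (−5.7)·(16/65.935) ≈ -1.38.
|E_p| > 1: demand is elastic.

-1.38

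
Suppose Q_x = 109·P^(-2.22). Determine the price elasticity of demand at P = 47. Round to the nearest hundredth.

-2.22

For a Cobb–Douglas (constant-elasticity) form Q_x = A·P^α·…, the elasticity with respect to P equals the exponent α at every point.
Here the exponent on P is -2.22, so the price elasticity of demand is -2.22.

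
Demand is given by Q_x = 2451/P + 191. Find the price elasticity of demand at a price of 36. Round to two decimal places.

-0.26

At P = 36, Q_x = 259.0833.
dQ_x/dP = −2451/P² = −1.8912.
Point elasticity E = (dQ_x/dP)·(P/Q_x) = -1.8912 × 36/259.0833 ≈ -0.26.
|E| < 1, so demand is inelastic at this price.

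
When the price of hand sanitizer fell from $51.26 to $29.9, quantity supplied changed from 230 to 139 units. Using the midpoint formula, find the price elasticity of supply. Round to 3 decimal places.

0.937

%Δq = (139 − 230)/[(230 + 139)/2] = -91/184.5 ≈ -0.4932.
%ΔP = (29.9 − 51.26)/[(51.26 + 29.9)/2] = -21.36/40.58 ≈ -0.5264.
Arc elasticity E = %Δq/%ΔP ≈ -0.4932/-0.5264 ≈ 0.937.
|E| < 1: supply is inelastic over this range.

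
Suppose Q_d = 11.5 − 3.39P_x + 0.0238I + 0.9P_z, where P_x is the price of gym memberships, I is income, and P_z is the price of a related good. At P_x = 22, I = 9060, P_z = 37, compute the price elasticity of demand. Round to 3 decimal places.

At the given point, Q_d = 11.5 − 3.39(22) + 0.0238(9060) + 0.9(37) = 11.5 − 74.58 + 215.628 + 33.3 = 185.848.
∂Q_d/∂P_x = −3.39, so E_p = (−3.39)·(22/185.848) ≈ -0.401.
|E_p| < 1: demand is inelastic.

-0.401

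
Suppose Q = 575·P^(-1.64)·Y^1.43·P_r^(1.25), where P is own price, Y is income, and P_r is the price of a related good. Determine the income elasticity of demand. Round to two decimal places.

1.43

For a Cobb–Douglas (constant-elasticity) form Q = A·Y^α·…, the elasticity with respect to Y equals the exponent α at every point.
Here the exponent on Y is 1.43, so the income elasticity of demand is 1.43.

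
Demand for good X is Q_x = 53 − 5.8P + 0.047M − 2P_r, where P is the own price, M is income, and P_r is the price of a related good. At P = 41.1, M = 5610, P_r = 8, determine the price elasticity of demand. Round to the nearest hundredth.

-3.83

Q_x = 53 − 5.8(41.1) + 0.047(5610) − 2(8) = 53 − 238.38 + 263.67 − 16 = 62.29.
∂Q_x/∂P = −5.8, so E_p = (−5.8)·(41.1/62.29) ≈ -3.83.
|E_p| > 1: demand is elastic.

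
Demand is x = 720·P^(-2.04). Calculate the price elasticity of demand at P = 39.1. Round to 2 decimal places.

-2.04

For a Cobb–Douglas (constant-elasticity) form x = A·P^α·…, the elasticity with respect to P equals the exponent α at every point.
Here the exponent on P is -2.04, so the price elasticity of demand is -2.04.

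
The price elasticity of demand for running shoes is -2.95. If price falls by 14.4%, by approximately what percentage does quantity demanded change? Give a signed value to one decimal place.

42.5

%ΔQ ≈ E × %ΔP = (-2.95) × (-14.4%) ≈ 42.5%.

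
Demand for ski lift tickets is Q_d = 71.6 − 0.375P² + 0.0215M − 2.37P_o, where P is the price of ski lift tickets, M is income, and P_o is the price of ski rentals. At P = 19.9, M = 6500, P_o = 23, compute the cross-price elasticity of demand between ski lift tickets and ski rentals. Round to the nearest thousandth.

-6.539

First evaluate Q_d: 71.6 − 0.375(19.9)² + 0.0215(6500) − 2.37(23) = 71.6 − 148.5038 + 139.75 − 54.51 = 8.3363.
∂Q_d/∂P_o = −2.37, so E_xy = -2.37·(23/8.3363) ≈ -6.539.
E_xy < 0: the goods are complements.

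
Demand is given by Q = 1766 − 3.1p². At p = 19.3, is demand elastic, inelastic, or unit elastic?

elastic

At p = 19.3, Q = 611.281.
dQ/dp = −2·3.1·p = −119.66.
Point elasticity E = (dQ/dp)·(p/Q) = -119.66 × 19.3/611.281 ≈ -3.778.
|E| ≈ 3.778 > 1, so demand is elastic.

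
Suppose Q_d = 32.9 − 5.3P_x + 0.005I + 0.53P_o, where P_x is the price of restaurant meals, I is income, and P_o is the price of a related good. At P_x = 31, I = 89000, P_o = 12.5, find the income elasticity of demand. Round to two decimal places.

First evaluate Q_d: 32.9 − 5.3(31) + 0.005(89000) + 0.53(12.5) = 32.9 − 164.3 + 445 + 6.625 = 320.225.
∂Q_d/∂I = +0.005, so E_I = 0.005·(89000/320.225) ≈ 1.39.
E_I > 1: normal good (luxury).

1.39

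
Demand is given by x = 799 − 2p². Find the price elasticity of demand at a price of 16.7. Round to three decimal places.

At p = 16.7, x = 241.22.
dx/dp = −2·2·p = −66.8.
Point elasticity E = (dx/dp)·(p/x) = -66.8 × 16.7/241.22 ≈ -4.625.
|E| > 1, so demand is elastic at this price.

-4.625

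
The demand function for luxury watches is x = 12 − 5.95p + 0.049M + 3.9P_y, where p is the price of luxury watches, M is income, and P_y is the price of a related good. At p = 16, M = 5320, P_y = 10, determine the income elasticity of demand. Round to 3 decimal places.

Substituting, x = 12 − 5.95(16) + 0.049(5320) + 3.9(10) = 12 − 95.2 + 260.68 + 39 = 216.48.
∂x/∂M = +0.049, so E_I = 0.049·(5320/216.48) ≈ 1.204.
E_I > 1: normal good (luxury).

1.204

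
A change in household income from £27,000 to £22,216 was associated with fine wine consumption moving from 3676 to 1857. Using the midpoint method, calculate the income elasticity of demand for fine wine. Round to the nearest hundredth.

%ΔQ = (1857 − 3676)/[(3676+1857)/2] = -1819/2766.5 ≈ -0.6575.
%ΔM = (22,216 − 27,000)/[(27,000+22,216)/2] = -4784/24608 ≈ -0.1944.
E_I = %ΔQ/%ΔM ≈ 3.38.
E_I > 1: normal good (luxury).

3.38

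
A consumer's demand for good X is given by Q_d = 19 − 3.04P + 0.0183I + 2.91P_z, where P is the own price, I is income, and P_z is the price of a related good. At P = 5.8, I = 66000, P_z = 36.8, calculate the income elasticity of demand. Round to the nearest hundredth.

At the given point, Q_d = 19 − 3.04(5.8) + 0.0183(66000) + 2.91(36.8) = 19 − 17.632 + 1207.8 + 107.088 = 1316.256.
∂Q_d/∂I = +0.0183, so E_I = 0.0183·(66000/1316.256) ≈ 0.92.
E_I ∈ (0,1): normal good (necessity).

0.92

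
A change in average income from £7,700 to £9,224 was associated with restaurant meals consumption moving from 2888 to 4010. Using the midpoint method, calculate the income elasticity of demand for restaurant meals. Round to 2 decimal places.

%ΔQ = (4010 − 2888)/[(2888+4010)/2] = 1122/3449 ≈ 0.3253.
%ΔM = (9,224 − 7,700)/[(7,700+9,224)/2] = 1524/8462 ≈ 0.1801.
E_I = %ΔQ/%ΔM ≈ 1.81.
E_I > 1: normal good (luxury).

1.81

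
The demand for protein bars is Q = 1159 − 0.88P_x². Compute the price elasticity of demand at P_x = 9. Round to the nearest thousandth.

-0.131

At P_x = 9, Q = 1087.72.
dQ/dP_x = −2·0.88·P_x = −15.84.
Point elasticity E = (dQ/dP_x)·(P_x/Q) = -15.84 × 9/1087.72 ≈ -0.131.
|E| < 1, so demand is inelastic at this price.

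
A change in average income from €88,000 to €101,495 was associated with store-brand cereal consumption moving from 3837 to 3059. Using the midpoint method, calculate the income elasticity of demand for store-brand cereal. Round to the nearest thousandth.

%ΔQ = (3059 − 3837)/[(3837+3059)/2] = -778/3448 ≈ -0.2256.
%ΔM = (101,495 − 88,000)/[(88,000+101,495)/2] = 13495/94747.5 ≈ 0.1424.
E_I = %ΔQ/%ΔM ≈ -1.584.
E_I < 0: inferior good.

-1.584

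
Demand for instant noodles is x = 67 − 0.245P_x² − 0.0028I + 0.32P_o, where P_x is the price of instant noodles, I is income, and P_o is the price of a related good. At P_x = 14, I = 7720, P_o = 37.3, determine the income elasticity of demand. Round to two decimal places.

At the given point, x = 67 − 0.245(14)² − 0.0028(7720) + 0.32(37.3) = 67 − 48.02 − 21.616 + 11.936 = 9.3.
∂x/∂I = −0.0028, so E_I = -0.0028·(7720/9.3) ≈ -2.32.
E_I < 0: inferior good.

-2.32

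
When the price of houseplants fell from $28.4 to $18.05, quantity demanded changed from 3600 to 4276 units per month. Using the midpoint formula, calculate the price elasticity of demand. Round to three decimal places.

-0.385

%ΔQ = (4276 − 3600)/[(3600 + 4276)/2] = 676/3938 ≈ 0.1717.
%ΔP = (18.05 − 28.4)/[(28.4 + 18.05)/2] = -10.35/23.225 ≈ -0.4456.
Arc elasticity E = %ΔQ/%ΔP ≈ 0.1717/-0.4456 ≈ -0.385.
|E| < 1: demand is inelastic over this range.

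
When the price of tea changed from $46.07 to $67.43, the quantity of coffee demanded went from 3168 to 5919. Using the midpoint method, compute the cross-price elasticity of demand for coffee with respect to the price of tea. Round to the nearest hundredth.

%ΔQ_x = (5919 − 3168)/[(3168+5919)/2] = 2751/4543.5 ≈ 0.6055.
%ΔP_y = (67.43 − 46.07)/[(46.07+67.43)/2] ≈ 0.3764.
E_xy = 0.6055/0.3764 ≈ 1.61.
E_xy > 0, so coffee and tea are substitutes.

1.61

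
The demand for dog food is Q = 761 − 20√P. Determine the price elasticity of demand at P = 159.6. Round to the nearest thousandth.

-0.249

At P = 159.6, Q = 508.3342.
dQ/dP = −20/(2√P) = −20/(2·12.6333).
Point elasticity E = (dQ/dP)·(P/Q) = -0.7916 × 159.6/508.3342 ≈ -0.249.
|E| < 1, so demand is inelastic at this price.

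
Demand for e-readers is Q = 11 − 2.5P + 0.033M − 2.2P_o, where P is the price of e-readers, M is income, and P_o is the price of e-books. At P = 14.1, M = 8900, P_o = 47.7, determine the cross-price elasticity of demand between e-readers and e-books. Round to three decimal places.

-0.638

Substituting, Q = 11 − 2.5(14.1) + 0.033(8900) − 2.2(47.7) = 11 − 35.25 + 293.7 − 104.94 = 164.51.
∂Q/∂P_o = −2.2, so E_xy = -2.2·(47.7/164.51) ≈ -0.638.
E_xy < 0: the goods are complements.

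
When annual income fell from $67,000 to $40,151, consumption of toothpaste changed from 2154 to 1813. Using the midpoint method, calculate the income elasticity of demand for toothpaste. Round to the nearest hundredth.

%ΔQ = (1813 − 2154)/[(2154+1813)/2] = -341/1983.5 ≈ -0.1719.
%ΔY = (40,151 − 67,000)/[(67,000+40,151)/2] = -26849/53575.5 ≈ -0.5011.
E_I = %ΔQ/%ΔY ≈ 0.34.
E_I ∈ (0,1): normal good (necessity).

0.34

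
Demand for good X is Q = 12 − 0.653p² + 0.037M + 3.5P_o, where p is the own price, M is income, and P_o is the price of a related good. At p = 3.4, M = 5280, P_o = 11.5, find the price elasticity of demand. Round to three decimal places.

-0.063

First evaluate Q: 12 − 0.653(3.4)² + 0.037(5280) + 3.5(11.5) = 12 − 7.5487 + 195.36 + 40.25 = 240.0613.
∂Q/∂p = −2·0.653·p = -4.4404, so E_p = -4.4404·(3.4/240.0613) ≈ -0.063.
|E_p| < 1: demand is inelastic.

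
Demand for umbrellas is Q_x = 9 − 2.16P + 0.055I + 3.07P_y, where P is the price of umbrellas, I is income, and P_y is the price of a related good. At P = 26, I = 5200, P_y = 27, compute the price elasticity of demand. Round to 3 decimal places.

-0.175

Q_x = 9 − 2.16(26) + 0.055(5200) + 3.07(27) = 9 − 56.16 + 286 + 82.89 = 321.73.
∂Q_x/∂P = −2.16, so E_p = (−2.16)·(26/321.73) ≈ -0.175.
|E_p| < 1: demand is inelastic.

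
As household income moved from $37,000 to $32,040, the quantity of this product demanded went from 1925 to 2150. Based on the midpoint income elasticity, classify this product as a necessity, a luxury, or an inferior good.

inferior

%ΔQ = (2150 − 1925)/[(1925+2150)/2] = 225/2037.5 ≈ 0.1104.
%ΔI = (32,040 − 37,000)/[(37,000+32,040)/2] = -4960/34520 ≈ -0.1437.
E_I = %ΔQ/%ΔI ≈ -0.769.
E_I < 0: inferior good.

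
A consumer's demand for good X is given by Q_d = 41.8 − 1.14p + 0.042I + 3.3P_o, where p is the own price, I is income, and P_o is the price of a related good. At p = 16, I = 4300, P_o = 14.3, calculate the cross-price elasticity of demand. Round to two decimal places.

0.19

Q_d = 41.8 − 1.14(16) + 0.042(4300) + 3.3(14.3) = 41.8 − 18.24 + 180.6 + 47.19 = 251.35.
∂Q_d/∂P_o = +3.3, so E_xy = 3.3·(14.3/251.35) ≈ 0.19.
E_xy > 0: the goods are substitutes.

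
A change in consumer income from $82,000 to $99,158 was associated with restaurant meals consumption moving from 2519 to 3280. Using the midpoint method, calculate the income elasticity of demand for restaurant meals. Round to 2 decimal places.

1.39

%ΔQ = (3280 − 2519)/[(2519+3280)/2] = 761/2899.5 ≈ 0.2625.
%ΔY = (99,158 − 82,000)/[(82,000+99,158)/2] = 17158/90579 ≈ 0.1894.
E_I = %ΔQ/%ΔY ≈ 1.39.
E_I > 1: normal good (luxury).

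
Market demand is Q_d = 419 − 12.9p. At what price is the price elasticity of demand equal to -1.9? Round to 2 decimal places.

21.28

Set −bp/(a − bp) = −1.9 ⇒ bp = 1.9(a − bp) ⇒ bp(1+1.9) = 1.9·a.
p = 1.9·419/(12.9·2.9) ≈ 21.28.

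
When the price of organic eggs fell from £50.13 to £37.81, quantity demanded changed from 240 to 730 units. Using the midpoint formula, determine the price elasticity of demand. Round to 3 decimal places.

-3.606

%Δq = (730 − 240)/[(240 + 730)/2] = 490/485 ≈ 1.0103.
%ΔP = (37.81 − 50.13)/[(50.13 + 37.81)/2] = -12.32/43.97 ≈ -0.2802.
Arc elasticity E = %Δq/%ΔP ≈ 1.0103/-0.2802 ≈ -3.606.
|E| > 1: demand is elastic over this range.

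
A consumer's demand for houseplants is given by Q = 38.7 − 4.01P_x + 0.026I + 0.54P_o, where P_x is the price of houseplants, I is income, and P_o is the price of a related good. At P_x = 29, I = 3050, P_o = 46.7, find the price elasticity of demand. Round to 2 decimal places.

Substituting, Q = 38.7 − 4.01(29) + 0.026(3050) + 0.54(46.7) = 38.7 − 116.29 + 79.3 + 25.218 = 26.928.
∂Q/∂P_x = −4.01, so E_p = (−4.01)·(29/26.928) ≈ -4.32.
|E_p| > 1: demand is elastic.

-4.32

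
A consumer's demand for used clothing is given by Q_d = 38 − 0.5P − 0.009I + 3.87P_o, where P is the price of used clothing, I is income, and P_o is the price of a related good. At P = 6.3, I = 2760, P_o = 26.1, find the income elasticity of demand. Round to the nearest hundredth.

-0.22

Q_d = 38 − 0.5(6.3) − 0.009(2760) + 3.87(26.1) = 38 − 3.15 − 24.84 + 101.007 = 111.017.
∂Q_d/∂I = −0.009, so E_I = -0.009·(2760/111.017) ≈ -0.22.
E_I < 0: inferior good.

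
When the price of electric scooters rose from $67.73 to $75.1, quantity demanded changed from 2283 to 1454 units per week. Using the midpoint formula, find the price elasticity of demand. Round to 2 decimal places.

-4.30

%Δq = (1454 − 2283)/[(2283 + 1454)/2] = -829/1868.5 ≈ -0.4437.
%Δp = (75.1 − 67.73)/[(67.73 + 75.1)/2] = 7.37/71.415 ≈ 0.1032.
Arc elasticity E = %Δq/%Δp ≈ -0.4437/0.1032 ≈ -4.30.
|E| > 1: demand is elastic over this range.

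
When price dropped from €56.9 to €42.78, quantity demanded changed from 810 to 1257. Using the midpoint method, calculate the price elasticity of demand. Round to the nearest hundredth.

%ΔQ = (1257 − 810)/[(810 + 1257)/2] = 447/1033.5 ≈ 0.4325.
%ΔP = (42.78 − 56.9)/[(56.9 + 42.78)/2] = -14.12/49.84 ≈ -0.2833.
Arc elasticity E = %ΔQ/%ΔP ≈ 0.4325/-0.2833 ≈ -1.53.
|E| > 1: demand is elastic over this range.

-1.53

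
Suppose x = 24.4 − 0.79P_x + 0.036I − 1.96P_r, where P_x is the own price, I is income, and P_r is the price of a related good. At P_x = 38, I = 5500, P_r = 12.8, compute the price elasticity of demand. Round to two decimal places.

x = 24.4 − 0.79(38) + 0.036(5500) − 1.96(12.8) = 24.4 − 30.02 + 198 − 25.088 = 167.292.
∂x/∂P_x = −0.79, so E_p = (−0.79)·(38/167.292) ≈ -0.18.
|E_p| < 1: demand is inelastic.

-0.18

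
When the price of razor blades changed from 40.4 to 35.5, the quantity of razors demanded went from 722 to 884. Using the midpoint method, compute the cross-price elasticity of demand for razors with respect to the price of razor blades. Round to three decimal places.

%ΔQ_x = (884 − 722)/[(722+884)/2] = 162/803 ≈ 0.2017.
%ΔP_y = (35.5 − 40.4)/[(40.4+35.5)/2] ≈ -0.1291.
E_xy = 0.2017/-0.1291 ≈ -1.562.
E_xy < 0, so razors and razor blades are complements.

-1.562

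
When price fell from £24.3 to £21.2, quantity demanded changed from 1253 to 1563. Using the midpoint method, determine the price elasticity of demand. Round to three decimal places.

-1.616

%ΔQ = (1563 − 1253)/[(1253 + 1563)/2] = 310/1408 ≈ 0.2202.
%ΔP = (21.2 − 24.3)/[(24.3 + 21.2)/2] = -3.1/22.75 ≈ -0.1363.
Arc elasticity E = %ΔQ/%ΔP ≈ 0.2202/-0.1363 ≈ -1.616.
|E| > 1: demand is elastic over this range.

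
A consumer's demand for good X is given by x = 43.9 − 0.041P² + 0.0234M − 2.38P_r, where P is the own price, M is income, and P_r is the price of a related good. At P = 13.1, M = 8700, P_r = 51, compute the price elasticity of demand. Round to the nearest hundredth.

-0.12

Substituting, x = 43.9 − 0.041(13.1)² + 0.0234(8700) − 2.38(51) = 43.9 − 7.036 + 203.58 − 121.38 = 119.064.
∂x/∂P = −2·0.041·P = -1.0742, so E_p = -1.0742·(13.1/119.064) ≈ -0.12.
|E_p| < 1: demand is inelastic.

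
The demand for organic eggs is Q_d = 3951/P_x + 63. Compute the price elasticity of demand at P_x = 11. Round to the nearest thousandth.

At P_x = 11, Q_d = 422.1818.
dQ_d/dP_x = −3951/P_x² = −32.6529.
Point elasticity E = (dQ_d/dP_x)·(P_x/Q_d) = -32.6529 × 11/422.1818 ≈ -0.851.
|E| < 1, so demand is inelastic at this price.

-0.851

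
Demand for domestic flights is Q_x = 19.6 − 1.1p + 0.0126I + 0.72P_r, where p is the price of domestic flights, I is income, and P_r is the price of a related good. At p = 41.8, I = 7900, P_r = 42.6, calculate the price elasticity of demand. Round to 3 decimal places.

-0.443

At the given point, Q_x = 19.6 − 1.1(41.8) + 0.0126(7900) + 0.72(42.6) = 19.6 − 45.98 + 99.54 + 30.672 = 103.832.
∂Q_x/∂p = −1.1, so E_p = (−1.1)·(41.8/103.832) ≈ -0.443.
|E_p| < 1: demand is inelastic.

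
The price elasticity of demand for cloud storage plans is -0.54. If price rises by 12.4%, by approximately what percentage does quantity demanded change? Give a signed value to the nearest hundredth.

-6.70

%ΔQ ≈ E × %ΔP = (-0.54) × (12.4%) ≈ -6.70%.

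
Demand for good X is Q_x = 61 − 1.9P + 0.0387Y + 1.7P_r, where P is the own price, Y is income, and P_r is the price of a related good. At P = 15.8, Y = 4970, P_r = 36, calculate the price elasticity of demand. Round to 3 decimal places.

-0.106

At the given point, Q_x = 61 − 1.9(15.8) + 0.0387(4970) + 1.7(36) = 61 − 30.02 + 192.339 + 61.2 = 284.519.
∂Q_x/∂P = −1.9, so E_p = (−1.9)·(15.8/284.519) ≈ -0.106.
|E_p| < 1: demand is inelastic.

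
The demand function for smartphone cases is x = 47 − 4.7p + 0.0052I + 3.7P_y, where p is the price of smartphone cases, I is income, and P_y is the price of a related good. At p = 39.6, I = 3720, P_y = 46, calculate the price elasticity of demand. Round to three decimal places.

-3.691

x = 47 − 4.7(39.6) + 0.0052(3720) + 3.7(46) = 47 − 186.12 + 19.344 + 170.2 = 50.424.
∂x/∂p = −4.7, so E_p = (−4.7)·(39.6/50.424) ≈ -3.691.
|E_p| > 1: demand is elastic.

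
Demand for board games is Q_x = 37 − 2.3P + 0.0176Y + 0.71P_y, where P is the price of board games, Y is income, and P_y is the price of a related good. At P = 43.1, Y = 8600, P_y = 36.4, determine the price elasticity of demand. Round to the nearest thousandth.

Evaluating quantity at (P, Y, P_y) gives Q_x = 37 − 2.3(43.1) + 0.0176(8600) + 0.71(36.4) = 37 − 99.13 + 151.36 + 25.844 = 115.074.
∂Q_x/∂P = −2.3, so E_p = (−2.3)·(43.1/115.074) ≈ -0.861.
|E_p| < 1: demand is inelastic.

-0.861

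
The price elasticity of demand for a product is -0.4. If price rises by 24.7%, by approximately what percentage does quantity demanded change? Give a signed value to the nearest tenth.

%ΔQ ≈ E × %ΔP = (-0.4) × (24.7%) ≈ -9.9%.

-9.9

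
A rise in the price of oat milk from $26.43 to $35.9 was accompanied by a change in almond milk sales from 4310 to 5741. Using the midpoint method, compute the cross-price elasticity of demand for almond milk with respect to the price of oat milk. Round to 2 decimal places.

0.94

%ΔQ_x = (5741 − 4310)/[(4310+5741)/2] = 1431/5025.5 ≈ 0.2847.
%ΔP_y = (35.9 − 26.43)/[(26.43+35.9)/2] ≈ 0.3039.
E_xy = 0.2847/0.3039 ≈ 0.94.
E_xy > 0, so almond milk and oat milk are substitutes.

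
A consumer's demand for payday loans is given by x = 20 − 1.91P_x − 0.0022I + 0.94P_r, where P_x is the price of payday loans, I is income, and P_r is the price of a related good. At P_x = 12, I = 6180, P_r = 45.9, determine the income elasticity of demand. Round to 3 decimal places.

First evaluate x: 20 − 1.91(12) − 0.0022(6180) + 0.94(45.9) = 20 − 22.92 − 13.596 + 43.146 = 26.63.
∂x/∂I = −0.0022, so E_I = -0.0022·(6180/26.63) ≈ -0.511.
E_I < 0: inferior good.

-0.511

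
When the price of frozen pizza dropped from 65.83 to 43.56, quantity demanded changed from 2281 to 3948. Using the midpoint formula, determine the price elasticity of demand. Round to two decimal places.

%ΔQ = (3948 − 2281)/[(2281 + 3948)/2] = 1667/3114.5 ≈ 0.5352.
%Δp = (43.56 − 65.83)/[(65.83 + 43.56)/2] = -22.27/54.695 ≈ -0.4072.
Arc elasticity E = %ΔQ/%Δp ≈ 0.5352/-0.4072 ≈ -1.31.
|E| > 1: demand is elastic over this range.

-1.31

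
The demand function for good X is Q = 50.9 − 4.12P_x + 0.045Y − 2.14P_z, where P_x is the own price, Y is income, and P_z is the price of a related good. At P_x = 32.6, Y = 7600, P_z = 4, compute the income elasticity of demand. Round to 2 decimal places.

1.37

At the given point, Q = 50.9 − 4.12(32.6) + 0.045(7600) − 2.14(4) = 50.9 − 134.312 + 342 − 8.56 = 250.028.
∂Q/∂Y = +0.045, so E_I = 0.045·(7600/250.028) ≈ 1.37.
E_I > 1: normal good (luxury).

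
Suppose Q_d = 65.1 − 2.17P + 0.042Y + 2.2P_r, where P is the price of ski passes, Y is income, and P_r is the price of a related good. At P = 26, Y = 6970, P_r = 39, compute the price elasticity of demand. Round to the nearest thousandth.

-0.146

Q_d = 65.1 − 2.17(26) + 0.042(6970) + 2.2(39) = 65.1 − 56.42 + 292.74 + 85.8 = 387.22.
∂Q_d/∂P = −2.17, so E_p = (−2.17)·(26/387.22) ≈ -0.146.
|E_p| < 1: demand is inelastic.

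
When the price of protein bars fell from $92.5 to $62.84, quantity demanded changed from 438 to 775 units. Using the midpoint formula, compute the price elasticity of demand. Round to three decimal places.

%Δq = (775 − 438)/[(438 + 775)/2] = 337/606.5 ≈ 0.5556.
%Δp = (62.84 − 92.5)/[(92.5 + 62.84)/2] = -29.66/77.67 ≈ -0.3819.
Arc elasticity E = %Δq/%Δp ≈ 0.5556/-0.3819 ≈ -1.455.
|E| > 1: demand is elastic over this range.

-1.455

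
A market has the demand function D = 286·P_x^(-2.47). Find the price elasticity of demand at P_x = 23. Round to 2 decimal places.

For a Cobb–Douglas (constant-elasticity) form D = A·P_x^α·…, the elasticity with respect to P_x equals the exponent α at every point.
Here the exponent on P_x is -2.47, so the price elasticity of demand is -2.47.

-2.47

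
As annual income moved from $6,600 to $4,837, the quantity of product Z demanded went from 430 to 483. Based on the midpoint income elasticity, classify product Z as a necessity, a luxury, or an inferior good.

inferior

%ΔQ = (483 − 430)/[(430+483)/2] = 53/456.5 ≈ 0.1161.
%ΔI = (4,837 − 6,600)/[(6,600+4,837)/2] = -1763/5718.5 ≈ -0.3083.
E_I = %ΔQ/%ΔI ≈ -0.377.
E_I < 0: inferior good.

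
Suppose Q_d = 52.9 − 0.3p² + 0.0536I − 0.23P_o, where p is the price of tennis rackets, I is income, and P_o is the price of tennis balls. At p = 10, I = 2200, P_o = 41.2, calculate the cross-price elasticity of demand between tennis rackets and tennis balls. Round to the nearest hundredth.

Q_d = 52.9 − 0.3(10)² + 0.0536(2200) − 0.23(41.2) = 52.9 − 30 + 117.92 − 9.476 = 131.344.
∂Q_d/∂P_o = −0.23, so E_xy = -0.23·(41.2/131.344) ≈ -0.07.
E_xy < 0: the goods are complements.

-0.07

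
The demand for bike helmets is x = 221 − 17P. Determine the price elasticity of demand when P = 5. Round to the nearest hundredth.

-0.63

At P = 5, x = 136.
dx/dP = −17.
Point elasticity E = (dx/dP)·(P/x) = -17 × 5/136 ≈ -0.63.
|E| < 1, so demand is inelastic at this price.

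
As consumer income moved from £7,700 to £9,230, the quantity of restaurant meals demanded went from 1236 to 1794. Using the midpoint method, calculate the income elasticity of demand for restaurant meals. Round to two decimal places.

2.04

%ΔQ = (1794 − 1236)/[(1236+1794)/2] = 558/1515 ≈ 0.3683.
%ΔI = (9,230 − 7,700)/[(7,700+9,230)/2] = 1530/8465 ≈ 0.1807.
E_I = %ΔQ/%ΔI ≈ 2.04.
E_I > 1: normal good (luxury).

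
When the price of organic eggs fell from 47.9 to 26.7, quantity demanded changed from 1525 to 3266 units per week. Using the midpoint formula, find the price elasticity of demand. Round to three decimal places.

%Δq = (3266 − 1525)/[(1525 + 3266)/2] = 1741/2395.5 ≈ 0.7268.
%Δp = (26.7 − 47.9)/[(47.9 + 26.7)/2] = -21.2/37.3 ≈ -0.5684.
Arc elasticity E = %Δq/%Δp ≈ 0.7268/-0.5684 ≈ -1.279.
|E| > 1: demand is elastic over this range.

-1.279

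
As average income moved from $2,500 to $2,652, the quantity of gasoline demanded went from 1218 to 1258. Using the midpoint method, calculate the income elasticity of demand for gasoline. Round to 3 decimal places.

0.548

%ΔQ = (1258 − 1218)/[(1218+1258)/2] = 40/1238 ≈ 0.0323.
%ΔY = (2,652 − 2,500)/[(2,500+2,652)/2] = 152/2576 ≈ 0.0590.
E_I = %ΔQ/%ΔY ≈ 0.548.
E_I ∈ (0,1): normal good (necessity).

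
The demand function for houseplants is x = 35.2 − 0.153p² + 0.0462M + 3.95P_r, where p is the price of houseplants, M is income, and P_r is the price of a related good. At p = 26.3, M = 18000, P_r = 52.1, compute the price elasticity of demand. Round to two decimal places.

-0.22

x = 35.2 − 0.153(26.3)² + 0.0462(18000) + 3.95(52.1) = 35.2 − 105.8286 + 831.6 + 205.795 = 966.7664.
∂x/∂p = −2·0.153·p = -8.0478, so E_p = -8.0478·(26.3/966.7664) ≈ -0.22.
|E_p| < 1: demand is inelastic.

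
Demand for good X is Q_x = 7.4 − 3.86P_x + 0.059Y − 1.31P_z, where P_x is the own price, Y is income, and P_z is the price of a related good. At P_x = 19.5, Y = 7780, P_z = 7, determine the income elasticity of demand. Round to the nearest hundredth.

First evaluate Q_x: 7.4 − 3.86(19.5) + 0.059(7780) − 1.31(7) = 7.4 − 75.27 + 459.02 − 9.17 = 381.98.
∂Q_x/∂Y = +0.059, so E_I = 0.059·(7780/381.98) ≈ 1.20.
E_I > 1: normal good (luxury).

1.20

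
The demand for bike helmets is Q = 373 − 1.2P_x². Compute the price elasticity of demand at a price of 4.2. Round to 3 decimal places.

-0.120

At P_x = 4.2, Q = 351.832.
dQ/dP_x = −2·1.2·P_x = −10.08.
Point elasticity E = (dQ/dP_x)·(P_x/Q) = -10.08 × 4.2/351.832 ≈ -0.120.
|E| < 1, so demand is inelastic at this price.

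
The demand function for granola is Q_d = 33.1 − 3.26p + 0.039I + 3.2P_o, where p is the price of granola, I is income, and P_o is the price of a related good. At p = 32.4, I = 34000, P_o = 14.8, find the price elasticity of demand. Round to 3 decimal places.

First evaluate Q_d: 33.1 − 3.26(32.4) + 0.039(34000) + 3.2(14.8) = 33.1 − 105.624 + 1326 + 47.36 = 1300.836.
∂Q_d/∂p = −3.26, so E_p = (−3.26)·(32.4/1300.836) ≈ -0.081.
|E_p| < 1: demand is inelastic.

-0.081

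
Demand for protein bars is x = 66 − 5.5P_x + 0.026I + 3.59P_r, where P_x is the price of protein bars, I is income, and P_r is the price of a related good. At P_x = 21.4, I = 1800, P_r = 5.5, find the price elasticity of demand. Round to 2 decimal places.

First evaluate x: 66 − 5.5(21.4) + 0.026(1800) + 3.59(5.5) = 66 − 117.7 + 46.8 + 19.745 = 14.845.
∂x/∂P_x = −5.5, so E_p = (−5.5)·(21.4/14.845) ≈ -7.93.
|E_p| > 1: demand is elastic.

-7.93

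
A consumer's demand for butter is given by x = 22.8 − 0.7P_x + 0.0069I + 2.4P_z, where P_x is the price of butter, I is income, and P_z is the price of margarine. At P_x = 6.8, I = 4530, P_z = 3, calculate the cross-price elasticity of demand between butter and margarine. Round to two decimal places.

0.13

At the given point, x = 22.8 − 0.7(6.8) + 0.0069(4530) + 2.4(3) = 22.8 − 4.76 + 31.257 + 7.2 = 56.497.
∂x/∂P_z = +2.4, so E_xy = 2.4·(3/56.497) ≈ 0.13.
E_xy > 0: the goods are substitutes.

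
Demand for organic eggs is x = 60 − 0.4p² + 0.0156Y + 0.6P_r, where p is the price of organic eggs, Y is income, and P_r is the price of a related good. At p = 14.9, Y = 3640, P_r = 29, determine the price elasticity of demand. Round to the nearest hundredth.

x = 60 − 0.4(14.9)² + 0.0156(3640) + 0.6(29) = 60 − 88.804 + 56.784 + 17.4 = 45.38.
∂x/∂p = −2·0.4·p = -11.92, so E_p = -11.92·(14.9/45.38) ≈ -3.91.
|E_p| > 1: demand is elastic.

-3.91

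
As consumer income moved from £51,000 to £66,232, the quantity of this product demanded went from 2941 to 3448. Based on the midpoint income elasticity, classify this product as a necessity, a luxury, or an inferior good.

necessity

%ΔQ = (3448 − 2941)/[(2941+3448)/2] = 507/3194.5 ≈ 0.1587.
%ΔI = (66,232 − 51,000)/[(51,000+66,232)/2] = 15232/58616 ≈ 0.2599.
E_I = %ΔQ/%ΔI ≈ 0.611.
E_I ∈ (0,1): normal good (necessity).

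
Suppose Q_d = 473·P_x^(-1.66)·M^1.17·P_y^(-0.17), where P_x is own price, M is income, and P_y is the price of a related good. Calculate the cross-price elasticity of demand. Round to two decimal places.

For a Cobb–Douglas (constant-elasticity) form Q_d = A·P_y^α·…, the elasticity with respect to P_y equals the exponent α at every point.
Here the exponent on P_y is -0.17, so the cross-price elasticity of demand is -0.17.

-0.17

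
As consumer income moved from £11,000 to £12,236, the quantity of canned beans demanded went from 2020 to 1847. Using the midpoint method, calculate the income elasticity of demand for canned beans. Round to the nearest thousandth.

%ΔQ = (1847 − 2020)/[(2020+1847)/2] = -173/1933.5 ≈ -0.0895.
%ΔM = (12,236 − 11,000)/[(11,000+12,236)/2] = 1236/11618 ≈ 0.1064.
E_I = %ΔQ/%ΔM ≈ -0.841.
E_I < 0: inferior good.

-0.841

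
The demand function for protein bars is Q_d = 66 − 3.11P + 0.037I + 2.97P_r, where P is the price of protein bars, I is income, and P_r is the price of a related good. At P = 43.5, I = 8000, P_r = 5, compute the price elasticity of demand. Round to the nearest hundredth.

-0.56

At the given point, Q_d = 66 − 3.11(43.5) + 0.037(8000) + 2.97(5) = 66 − 135.285 + 296 + 14.85 = 241.565.
∂Q_d/∂P = −3.11, so E_p = (−3.11)·(43.5/241.565) ≈ -0.56.
|E_p| < 1: demand is inelastic.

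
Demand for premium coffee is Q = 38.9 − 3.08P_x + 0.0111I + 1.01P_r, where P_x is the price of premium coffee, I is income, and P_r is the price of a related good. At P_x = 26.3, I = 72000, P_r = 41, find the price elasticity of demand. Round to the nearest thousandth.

-0.101

Q = 38.9 − 3.08(26.3) + 0.0111(72000) + 1.01(41) = 38.9 − 81.004 + 799.2 + 41.41 = 798.506.
∂Q/∂P_x = −3.08, so E_p = (−3.08)·(26.3/798.506) ≈ -0.101.
|E_p| < 1: demand is inelastic.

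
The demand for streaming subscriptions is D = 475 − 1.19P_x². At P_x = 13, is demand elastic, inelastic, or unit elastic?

elastic

At P_x = 13, D = 273.89.
dD/dP_x = −2·1.19·P_x = −30.94.
Point elasticity E = (dD/dP_x)·(P_x/D) = -30.94 × 13/273.89 ≈ -1.469.
|E| ≈ 1.469 > 1, so demand is elastic.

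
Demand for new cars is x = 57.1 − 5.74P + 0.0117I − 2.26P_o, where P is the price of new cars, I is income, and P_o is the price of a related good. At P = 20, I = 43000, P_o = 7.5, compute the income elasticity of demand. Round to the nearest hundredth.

1.17

x = 57.1 − 5.74(20) + 0.0117(43000) − 2.26(7.5) = 57.1 − 114.8 + 503.1 − 16.95 = 428.45.
∂x/∂I = +0.0117, so E_I = 0.0117·(43000/428.45) ≈ 1.17.
E_I > 1: normal good (luxury).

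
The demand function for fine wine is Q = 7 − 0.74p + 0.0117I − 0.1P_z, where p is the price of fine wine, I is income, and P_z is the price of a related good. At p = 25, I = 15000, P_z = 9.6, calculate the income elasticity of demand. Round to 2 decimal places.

1.08

At the given point, Q = 7 − 0.74(25) + 0.0117(15000) − 0.1(9.6) = 7 − 18.5 + 175.5 − 0.96 = 163.04.
∂Q/∂I = +0.0117, so E_I = 0.0117·(15000/163.04) ≈ 1.08.
E_I > 1: normal good (luxury).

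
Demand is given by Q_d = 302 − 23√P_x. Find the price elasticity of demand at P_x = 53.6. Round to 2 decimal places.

-0.63

At P_x = 53.6, Q_d = 133.6124.
dQ_d/dP_x = −23/(2√P_x) = −23/(2·7.3212).
Point elasticity E = (dQ_d/dP_x)·(P_x/Q_d) = -1.5708 × 53.6/133.6124 ≈ -0.63.
|E| < 1, so demand is inelastic at this price.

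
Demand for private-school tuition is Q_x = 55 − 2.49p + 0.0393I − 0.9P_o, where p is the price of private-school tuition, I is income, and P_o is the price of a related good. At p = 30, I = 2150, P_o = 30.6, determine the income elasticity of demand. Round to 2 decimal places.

Evaluating quantity at (p, I, P_o) gives Q_x = 55 − 2.49(30) + 0.0393(2150) − 0.9(30.6) = 55 − 74.7 + 84.495 − 27.54 = 37.255.
∂Q_x/∂I = +0.0393, so E_I = 0.0393·(2150/37.255) ≈ 2.27.
E_I > 1: normal good (luxury).

2.27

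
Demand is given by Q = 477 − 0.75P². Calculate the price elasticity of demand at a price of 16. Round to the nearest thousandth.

At P = 16, Q = 285.
dQ/dP = −2·0.75·P = −24.
Point elasticity E = (dQ/dP)·(P/Q) = -24 × 16/285 ≈ -1.347.
|E| > 1, so demand is elastic at this price.

-1.347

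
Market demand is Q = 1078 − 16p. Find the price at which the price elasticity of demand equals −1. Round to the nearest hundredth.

33.69

For linear demand Q = a − bp, E = −bp/(a − bp). |E| = 1 ⇒ bp = a − bp ⇒ p = a/(2b).
p = 1078/(2·16) ≈ 33.69.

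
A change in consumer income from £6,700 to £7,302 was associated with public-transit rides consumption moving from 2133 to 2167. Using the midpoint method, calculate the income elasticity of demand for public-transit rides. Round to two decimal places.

0.18

%ΔQ = (2167 − 2133)/[(2133+2167)/2] = 34/2150 ≈ 0.0158.
%ΔY = (7,302 − 6,700)/[(6,700+7,302)/2] = 602/7001 ≈ 0.0860.
E_I = %ΔQ/%ΔY ≈ 0.18.
E_I ∈ (0,1): normal good (necessity).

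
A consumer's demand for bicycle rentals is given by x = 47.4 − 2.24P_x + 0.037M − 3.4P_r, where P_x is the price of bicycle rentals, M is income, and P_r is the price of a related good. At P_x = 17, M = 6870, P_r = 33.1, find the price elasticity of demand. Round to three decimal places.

Evaluating quantity at (P_x, M, P_r) gives x = 47.4 − 2.24(17) + 0.037(6870) − 3.4(33.1) = 47.4 − 38.08 + 254.19 − 112.54 = 150.97.
∂x/∂P_x = −2.24, so E_p = (−2.24)·(17/150.97) ≈ -0.252.
|E_p| < 1: demand is inelastic.

-0.252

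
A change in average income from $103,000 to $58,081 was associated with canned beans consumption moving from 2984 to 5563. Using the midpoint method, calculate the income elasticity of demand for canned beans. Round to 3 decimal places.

%ΔQ = (5563 − 2984)/[(2984+5563)/2] = 2579/4273.5 ≈ 0.6035.
%ΔM = (58,081 − 103,000)/[(103,000+58,081)/2] = -44919/80540.5 ≈ -0.5577.
E_I = %ΔQ/%ΔM ≈ -1.082.
E_I < 0: inferior good.

-1.082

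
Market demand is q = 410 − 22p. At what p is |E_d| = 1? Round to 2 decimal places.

For linear demand q = a − bp, E = −bp/(a − bp). |E| = 1 ⇒ bp = a − bp ⇒ p = a/(2b).
p = 410/(2·22) ≈ 9.32.

9.32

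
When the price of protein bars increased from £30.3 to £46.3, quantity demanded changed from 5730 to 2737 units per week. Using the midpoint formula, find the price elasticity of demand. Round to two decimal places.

%Δq = (2737 − 5730)/[(5730 + 2737)/2] = -2993/4233.5 ≈ -0.7070.
%ΔP = (46.3 − 30.3)/[(30.3 + 46.3)/2] = 16/38.3 ≈ 0.4178.
Arc elasticity E = %Δq/%ΔP ≈ -0.7070/0.4178 ≈ -1.69.
|E| > 1: demand is elastic over this range.

-1.69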